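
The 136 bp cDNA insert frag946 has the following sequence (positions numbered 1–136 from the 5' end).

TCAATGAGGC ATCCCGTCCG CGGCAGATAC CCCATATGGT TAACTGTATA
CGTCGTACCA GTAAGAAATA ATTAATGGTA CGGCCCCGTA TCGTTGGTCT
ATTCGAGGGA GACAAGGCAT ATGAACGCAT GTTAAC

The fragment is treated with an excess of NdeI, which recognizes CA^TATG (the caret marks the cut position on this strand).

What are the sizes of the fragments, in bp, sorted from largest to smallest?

NdeI sites (CATATG) start at positions 33, 118.
NdeI cuts after base 2 of each site, so after positions 34, 119.
Linear molecule, 2 cuts → 3 fragments:
  1–34 → 34 bp
  35–119 → 85 bp
  120–136 → 17 bp
Sorted largest to smallest: 85, 34, 17 bp.

85, 34, 17 bp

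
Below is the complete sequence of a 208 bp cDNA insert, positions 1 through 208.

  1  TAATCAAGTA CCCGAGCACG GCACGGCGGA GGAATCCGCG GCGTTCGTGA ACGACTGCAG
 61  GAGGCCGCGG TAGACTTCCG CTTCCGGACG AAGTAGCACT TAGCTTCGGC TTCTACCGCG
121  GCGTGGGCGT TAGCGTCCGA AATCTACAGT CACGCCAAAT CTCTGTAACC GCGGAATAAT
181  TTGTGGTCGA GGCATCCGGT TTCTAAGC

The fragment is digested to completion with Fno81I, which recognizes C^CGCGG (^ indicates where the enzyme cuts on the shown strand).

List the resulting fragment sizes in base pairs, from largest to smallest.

53, 51, 39, 36, 29 bp

Fno81I sites (CCGCGG) start at positions 36, 65, 116, 169.
Fno81I cuts after the first base of each site, so after positions 36, 65, 116, 169.
Linear molecule, 4 cuts → 5 fragments:
  1–36 → 36 bp
  37–65 → 29 bp
  66–116 → 51 bp
  117–169 → 53 bp
  170–208 → 39 bp
Sorted largest to smallest: 53, 51, 39, 36, 29 bp.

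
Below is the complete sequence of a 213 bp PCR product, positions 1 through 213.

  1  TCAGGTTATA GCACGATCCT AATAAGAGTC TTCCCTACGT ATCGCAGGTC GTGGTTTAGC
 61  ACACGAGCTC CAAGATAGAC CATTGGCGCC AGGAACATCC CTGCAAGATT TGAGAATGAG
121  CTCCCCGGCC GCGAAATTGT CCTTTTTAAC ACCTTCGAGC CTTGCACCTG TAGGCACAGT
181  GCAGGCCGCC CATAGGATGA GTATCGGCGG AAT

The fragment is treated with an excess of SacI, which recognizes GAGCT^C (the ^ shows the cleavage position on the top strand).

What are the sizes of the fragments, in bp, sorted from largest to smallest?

91, 69, 53 bp

SacI sites (GAGCTC) start at positions 65, 118.
SacI cuts after base 5 of each site (before the last base), so after positions 69, 122.
Linear molecule, 2 cuts → 3 fragments:
  1–69 → 69 bp
  70–122 → 53 bp
  123–213 → 91 bp
Sorted largest to smallest: 91, 69, 53 bp.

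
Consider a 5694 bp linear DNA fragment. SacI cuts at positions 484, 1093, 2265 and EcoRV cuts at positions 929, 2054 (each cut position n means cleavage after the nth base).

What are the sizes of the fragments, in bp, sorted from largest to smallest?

3429, 961, 484, 445, 211, 164 bp

Combined cut positions (sorted): 484, 929, 1093, 2054, 2265.
Linear molecule, 5 cuts → 6 fragments:
  484 − 0 = 484 bp
  929 − 484 = 445 bp
  1093 − 929 = 164 bp
  2054 − 1093 = 961 bp
  2265 − 2054 = 211 bp
  5694 − 2265 = 3429 bp
Sorted largest to smallest: 3429, 961, 484, 445, 211, 164 bp.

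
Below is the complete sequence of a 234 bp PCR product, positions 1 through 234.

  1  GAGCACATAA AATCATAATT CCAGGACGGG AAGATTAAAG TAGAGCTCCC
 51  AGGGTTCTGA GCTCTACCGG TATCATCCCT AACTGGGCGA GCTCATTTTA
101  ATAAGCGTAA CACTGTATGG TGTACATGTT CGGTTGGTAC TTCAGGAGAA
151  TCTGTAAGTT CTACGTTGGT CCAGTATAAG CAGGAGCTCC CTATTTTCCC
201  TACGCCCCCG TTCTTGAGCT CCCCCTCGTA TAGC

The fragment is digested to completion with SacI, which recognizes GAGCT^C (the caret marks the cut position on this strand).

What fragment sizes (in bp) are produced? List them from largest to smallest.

95, 47, 32, 30, 16, 14 bp

SacI sites (GAGCTC) start at positions 43, 59, 89, 184, 216.
SacI cuts after base 5 of each site (before the last base), so after positions 47, 63, 93, 188, 220.
Linear molecule, 5 cuts → 6 fragments:
  1–47 → 47 bp
  48–63 → 16 bp
  64–93 → 30 bp
  94–188 → 95 bp
  189–220 → 32 bp
  221–234 → 14 bp
Sorted largest to smallest: 95, 47, 32, 30, 16, 14 bp.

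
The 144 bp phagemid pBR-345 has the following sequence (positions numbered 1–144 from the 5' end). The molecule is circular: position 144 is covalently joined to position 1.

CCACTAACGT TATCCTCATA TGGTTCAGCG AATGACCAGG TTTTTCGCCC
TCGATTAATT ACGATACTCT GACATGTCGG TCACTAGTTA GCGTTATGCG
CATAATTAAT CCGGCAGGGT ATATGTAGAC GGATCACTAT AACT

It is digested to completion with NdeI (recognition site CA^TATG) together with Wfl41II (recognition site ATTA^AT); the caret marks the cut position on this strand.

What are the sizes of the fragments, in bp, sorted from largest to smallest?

The NdeI site (CATATG) starts at position 17.
NdeI cuts after base 2 of each site, so after position 18.
Wfl41II sites (ATTAAT) start at positions 54, 105.
Wfl41II cuts after base 4 of each site, so after positions 57, 108.
Combined cut positions: 18, 57, 108.
Circular molecule, 3 cuts → 3 fragments:
  19–57 → 39 bp
  58–108 → 51 bp
  109–144 then 1–18 → 36 + 18 = 54 bp
Sorted largest to smallest: 54, 51, 39 bp.

54, 51, 39 bp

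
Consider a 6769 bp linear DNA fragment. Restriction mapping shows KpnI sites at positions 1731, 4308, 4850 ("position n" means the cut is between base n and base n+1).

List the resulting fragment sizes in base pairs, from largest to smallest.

2577, 1919, 1731, 542 bp

Linear molecule, 3 cuts → 4 fragments:
  1731 − 0 = 1731 bp
  4308 − 1731 = 2577 bp
  4850 − 4308 = 542 bp
  6769 − 4850 = 1919 bp
Sorted largest to smallest: 2577, 1919, 1731, 542 bp.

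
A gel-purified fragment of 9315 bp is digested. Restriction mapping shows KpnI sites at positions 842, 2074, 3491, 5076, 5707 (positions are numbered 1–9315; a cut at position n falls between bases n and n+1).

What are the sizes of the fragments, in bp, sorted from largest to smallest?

3608, 1585, 1417, 1232, 842, 631 bp

Linear molecule, 5 cuts → 6 fragments:
  842 − 0 = 842 bp
  2074 − 842 = 1232 bp
  3491 − 2074 = 1417 bp
  5076 − 3491 = 1585 bp
  5707 − 5076 = 631 bp
  9315 − 5707 = 3608 bp
Sorted largest to smallest: 3608, 1585, 1417, 1232, 842, 631 bp.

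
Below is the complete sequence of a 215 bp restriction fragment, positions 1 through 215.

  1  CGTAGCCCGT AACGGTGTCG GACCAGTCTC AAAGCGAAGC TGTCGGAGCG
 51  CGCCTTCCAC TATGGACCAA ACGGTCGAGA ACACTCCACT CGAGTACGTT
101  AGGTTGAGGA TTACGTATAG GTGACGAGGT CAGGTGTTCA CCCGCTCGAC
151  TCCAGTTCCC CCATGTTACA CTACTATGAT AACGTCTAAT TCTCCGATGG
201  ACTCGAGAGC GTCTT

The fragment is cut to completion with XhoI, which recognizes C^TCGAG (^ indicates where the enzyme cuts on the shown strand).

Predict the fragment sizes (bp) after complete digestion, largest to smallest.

XhoI sites (CTCGAG) start at positions 89, 202.
XhoI cuts after the first base of each site, so after positions 89, 202.
Linear molecule, 2 cuts → 3 fragments:
  1–89 → 89 bp
  90–202 → 113 bp
  203–215 → 13 bp
Sorted largest to smallest: 113, 89, 13 bp.

113, 89, 13 bp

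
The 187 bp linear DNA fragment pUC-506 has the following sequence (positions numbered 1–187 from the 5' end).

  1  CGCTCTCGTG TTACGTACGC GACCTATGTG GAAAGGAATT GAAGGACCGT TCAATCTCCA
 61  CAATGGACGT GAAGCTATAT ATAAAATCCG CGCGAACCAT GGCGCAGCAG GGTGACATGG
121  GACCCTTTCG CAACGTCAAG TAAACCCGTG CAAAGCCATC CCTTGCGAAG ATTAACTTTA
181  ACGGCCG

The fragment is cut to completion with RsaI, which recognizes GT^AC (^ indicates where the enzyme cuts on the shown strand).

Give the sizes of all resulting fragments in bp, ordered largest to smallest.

171, 16 bp

The RsaI site (GTAC) starts at position 15.
RsaI cuts after base 2 of each site, so after position 16.
Linear molecule, 1 cut → 2 fragments:
  1–16 → 16 bp
  17–187 → 171 bp
Sorted largest to smallest: 171, 16 bp.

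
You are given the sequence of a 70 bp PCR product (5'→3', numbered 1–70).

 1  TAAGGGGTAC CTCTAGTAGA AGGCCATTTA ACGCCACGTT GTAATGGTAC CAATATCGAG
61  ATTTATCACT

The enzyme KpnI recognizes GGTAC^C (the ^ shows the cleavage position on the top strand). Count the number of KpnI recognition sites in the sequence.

GGTACC occurs starting at positions 6, 46.
KpnI cuts at 2 sites.

2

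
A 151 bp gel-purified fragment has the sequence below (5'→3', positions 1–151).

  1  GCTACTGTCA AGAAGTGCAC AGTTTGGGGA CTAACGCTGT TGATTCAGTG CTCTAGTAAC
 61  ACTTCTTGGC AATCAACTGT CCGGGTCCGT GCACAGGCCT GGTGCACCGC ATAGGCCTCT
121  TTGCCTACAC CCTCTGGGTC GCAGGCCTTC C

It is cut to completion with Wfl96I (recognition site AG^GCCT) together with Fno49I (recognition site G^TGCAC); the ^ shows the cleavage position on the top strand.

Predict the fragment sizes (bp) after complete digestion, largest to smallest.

Wfl96I sites (AGGCCT) start at positions 95, 113, 143.
Wfl96I cuts after base 2 of each site, so after positions 96, 114, 144.
Fno49I sites (GTGCAC) start at positions 15, 89, 102.
Fno49I cuts after the first base of each site, so after positions 15, 89, 102.
Combined cut positions: 15, 89, 96, 102, 114, 144.
Linear molecule, 6 cuts → 7 fragments:
  1–15 → 15 bp
  16–89 → 74 bp
  90–96 → 7 bp
  97–102 → 6 bp
  103–114 → 12 bp
  115–144 → 30 bp
  145–151 → 7 bp
Sorted largest to smallest: 74, 30, 15, 12, 7, 7, 6 bp.

74, 30, 15, 12, 7, 7, 6 bp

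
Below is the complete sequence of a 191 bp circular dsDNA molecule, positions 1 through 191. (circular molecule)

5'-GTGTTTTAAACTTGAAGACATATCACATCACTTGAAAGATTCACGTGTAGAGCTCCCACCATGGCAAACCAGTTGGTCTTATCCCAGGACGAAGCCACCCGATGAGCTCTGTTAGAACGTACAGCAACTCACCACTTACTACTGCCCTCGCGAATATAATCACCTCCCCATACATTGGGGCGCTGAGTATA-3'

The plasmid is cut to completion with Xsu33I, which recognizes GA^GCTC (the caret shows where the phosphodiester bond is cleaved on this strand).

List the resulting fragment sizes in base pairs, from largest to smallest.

Xsu33I sites (GAGCTC) start at positions 50, 104.
Xsu33I cuts after base 2 of each site, so after positions 51, 105.
Circular molecule, 2 cuts → 2 fragments:
  52–105 → 54 bp
  106–191 then 1–51 → 86 + 51 = 137 bp
Sorted largest to smallest: 137, 54 bp.

137, 54 bp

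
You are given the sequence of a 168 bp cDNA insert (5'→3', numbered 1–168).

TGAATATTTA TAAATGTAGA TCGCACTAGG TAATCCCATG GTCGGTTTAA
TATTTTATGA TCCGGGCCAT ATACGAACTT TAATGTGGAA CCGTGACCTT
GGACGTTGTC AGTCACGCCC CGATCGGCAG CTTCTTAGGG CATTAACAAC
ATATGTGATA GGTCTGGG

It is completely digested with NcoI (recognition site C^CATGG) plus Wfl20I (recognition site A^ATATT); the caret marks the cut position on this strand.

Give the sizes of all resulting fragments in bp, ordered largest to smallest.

The NcoI site (CCATGG) starts at position 36.
NcoI cuts after the first base of each site, so after position 36.
Wfl20I sites (AATATT) start at positions 3, 49.
Wfl20I cuts after the first base of each site, so after positions 3, 49.
Combined cut positions: 3, 36, 49.
Linear molecule, 3 cuts → 4 fragments:
  1–3 → 3 bp
  4–36 → 33 bp
  37–49 → 13 bp
  50–168 → 119 bp
Sorted largest to smallest: 119, 33, 13, 3 bp.

119, 33, 13, 3 bp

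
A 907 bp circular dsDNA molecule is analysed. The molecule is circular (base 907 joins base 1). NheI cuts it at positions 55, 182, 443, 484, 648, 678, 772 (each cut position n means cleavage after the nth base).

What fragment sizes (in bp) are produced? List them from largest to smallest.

Circular molecule, 7 cuts → 7 fragments:
  182 − 55 = 127 bp
  443 − 182 = 261 bp
  484 − 443 = 41 bp
  648 − 484 = 164 bp
  678 − 648 = 30 bp
  772 − 678 = 94 bp
  wrap: 907 − 772 + 55 = 190 bp
Sorted largest to smallest: 261, 190, 164, 127, 94, 41, 30 bp.

261, 190, 164, 127, 94, 41, 30 bp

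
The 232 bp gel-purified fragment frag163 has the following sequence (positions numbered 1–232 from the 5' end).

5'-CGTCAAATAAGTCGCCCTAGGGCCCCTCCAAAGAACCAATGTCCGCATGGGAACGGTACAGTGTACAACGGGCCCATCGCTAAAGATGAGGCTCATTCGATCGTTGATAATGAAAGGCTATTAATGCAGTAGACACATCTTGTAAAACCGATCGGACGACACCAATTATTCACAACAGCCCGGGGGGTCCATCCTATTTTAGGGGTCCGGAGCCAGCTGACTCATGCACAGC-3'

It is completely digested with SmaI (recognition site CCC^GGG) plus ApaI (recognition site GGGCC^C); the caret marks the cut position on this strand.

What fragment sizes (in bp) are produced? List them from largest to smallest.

The SmaI site (CCCGGG) starts at position 179.
SmaI cuts after base 3 of each site, so after position 181.
ApaI sites (GGGCCC) start at positions 20, 70.
ApaI cuts after base 5 of each site (before the last base), so after positions 24, 74.
Combined cut positions: 24, 74, 181.
Linear molecule, 3 cuts → 4 fragments:
  1–24 → 24 bp
  25–74 → 50 bp
  75–181 → 107 bp
  182–232 → 51 bp
Sorted largest to smallest: 107, 51, 50, 24 bp.

107, 51, 50, 24 bp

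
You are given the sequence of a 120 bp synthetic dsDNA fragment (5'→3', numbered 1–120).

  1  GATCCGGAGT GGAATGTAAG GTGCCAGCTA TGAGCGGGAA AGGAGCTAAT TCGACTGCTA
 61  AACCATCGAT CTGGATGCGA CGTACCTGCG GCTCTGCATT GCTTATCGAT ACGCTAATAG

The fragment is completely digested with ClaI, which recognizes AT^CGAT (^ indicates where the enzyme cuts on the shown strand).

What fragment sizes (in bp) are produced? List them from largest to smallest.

66, 40, 14 bp

ClaI sites (ATCGAT) start at positions 65, 105.
ClaI cuts after base 2 of each site, so after positions 66, 106.
Linear molecule, 2 cuts → 3 fragments:
  1–66 → 66 bp
  67–106 → 40 bp
  107–120 → 14 bp
Sorted largest to smallest: 66, 40, 14 bp.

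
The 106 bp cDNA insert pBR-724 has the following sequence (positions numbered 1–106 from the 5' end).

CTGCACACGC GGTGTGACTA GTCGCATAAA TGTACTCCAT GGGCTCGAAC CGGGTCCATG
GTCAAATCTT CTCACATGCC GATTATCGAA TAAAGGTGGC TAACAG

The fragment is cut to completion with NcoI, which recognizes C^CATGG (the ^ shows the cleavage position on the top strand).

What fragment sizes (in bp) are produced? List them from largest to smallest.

NcoI sites (CCATGG) start at positions 37, 56.
NcoI cuts after the first base of each site, so after positions 37, 56.
Linear molecule, 2 cuts → 3 fragments:
  1–37 → 37 bp
  38–56 → 19 bp
  57–106 → 50 bp
Sorted largest to smallest: 50, 37, 19 bp.

50, 37, 19 bp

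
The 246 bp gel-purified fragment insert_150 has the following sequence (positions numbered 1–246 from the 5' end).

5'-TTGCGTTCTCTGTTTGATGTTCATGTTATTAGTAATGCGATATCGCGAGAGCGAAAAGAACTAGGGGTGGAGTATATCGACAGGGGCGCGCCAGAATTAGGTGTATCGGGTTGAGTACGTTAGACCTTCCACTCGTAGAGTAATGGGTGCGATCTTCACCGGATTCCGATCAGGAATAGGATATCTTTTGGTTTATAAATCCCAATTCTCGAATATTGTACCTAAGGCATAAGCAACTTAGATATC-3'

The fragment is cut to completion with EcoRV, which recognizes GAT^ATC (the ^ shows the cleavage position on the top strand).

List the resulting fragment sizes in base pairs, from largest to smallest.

EcoRV sites (GATATC) start at positions 39, 180, 241.
EcoRV cuts after base 3 of each site, so after positions 41, 182, 243.
Linear molecule, 3 cuts → 4 fragments:
  1–41 → 41 bp
  42–182 → 141 bp
  183–243 → 61 bp
  244–246 → 3 bp
Sorted largest to smallest: 141, 61, 41, 3 bp.

141, 61, 41, 3 bp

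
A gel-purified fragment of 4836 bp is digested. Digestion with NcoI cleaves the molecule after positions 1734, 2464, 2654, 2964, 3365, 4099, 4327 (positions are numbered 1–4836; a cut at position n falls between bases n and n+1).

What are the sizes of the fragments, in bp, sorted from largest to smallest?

1734, 734, 730, 509, 401, 310, 228, 190 bp

Linear molecule, 7 cuts → 8 fragments:
  1734 − 0 = 1734 bp
  2464 − 1734 = 730 bp
  2654 − 2464 = 190 bp
  2964 − 2654 = 310 bp
  3365 − 2964 = 401 bp
  4099 − 3365 = 734 bp
  4327 − 4099 = 228 bp
  4836 − 4327 = 509 bp
Sorted largest to smallest: 1734, 734, 730, 509, 401, 310, 228, 190 bp.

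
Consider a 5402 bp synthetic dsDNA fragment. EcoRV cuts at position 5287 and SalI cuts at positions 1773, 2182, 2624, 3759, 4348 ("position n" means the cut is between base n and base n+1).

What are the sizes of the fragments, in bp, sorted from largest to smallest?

1773, 1135, 939, 589, 442, 409, 115 bp

Combined cut positions (sorted): 1773, 2182, 2624, 3759, 4348, 5287.
Linear molecule, 6 cuts → 7 fragments:
  1773 − 0 = 1773 bp
  2182 − 1773 = 409 bp
  2624 − 2182 = 442 bp
  3759 − 2624 = 1135 bp
  4348 − 3759 = 589 bp
  5287 − 4348 = 939 bp
  5402 − 5287 = 115 bp
Sorted largest to smallest: 1773, 1135, 939, 589, 442, 409, 115 bp.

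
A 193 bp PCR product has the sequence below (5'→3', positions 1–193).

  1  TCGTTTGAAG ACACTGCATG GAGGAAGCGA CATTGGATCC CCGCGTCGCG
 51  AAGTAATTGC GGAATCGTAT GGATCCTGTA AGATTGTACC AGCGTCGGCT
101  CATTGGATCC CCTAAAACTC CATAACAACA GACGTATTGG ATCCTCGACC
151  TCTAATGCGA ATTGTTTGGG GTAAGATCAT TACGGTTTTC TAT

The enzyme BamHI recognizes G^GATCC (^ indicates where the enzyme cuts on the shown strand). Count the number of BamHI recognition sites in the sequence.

4

GGATCC occurs starting at positions 35, 71, 105, 139.
BamHI cuts at 4 sites.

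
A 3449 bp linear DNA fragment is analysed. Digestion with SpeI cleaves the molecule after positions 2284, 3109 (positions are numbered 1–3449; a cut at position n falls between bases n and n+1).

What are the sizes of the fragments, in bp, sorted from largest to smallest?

2284, 825, 340 bp

Linear molecule, 2 cuts → 3 fragments:
  2284 − 0 = 2284 bp
  3109 − 2284 = 825 bp
  3449 − 3109 = 340 bp
Sorted largest to smallest: 2284, 825, 340 bp.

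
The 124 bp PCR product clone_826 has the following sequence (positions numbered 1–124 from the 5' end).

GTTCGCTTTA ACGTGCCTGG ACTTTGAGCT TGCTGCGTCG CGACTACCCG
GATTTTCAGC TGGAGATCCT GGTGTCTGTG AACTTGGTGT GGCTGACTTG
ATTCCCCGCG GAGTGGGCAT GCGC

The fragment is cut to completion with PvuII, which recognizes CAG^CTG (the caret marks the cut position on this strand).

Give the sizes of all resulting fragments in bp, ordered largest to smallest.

The PvuII site (CAGCTG) starts at position 57.
PvuII cuts after base 3 of each site, so after position 59.
Linear molecule, 1 cut → 2 fragments:
  1–59 → 59 bp
  60–124 → 65 bp
Sorted largest to smallest: 65, 59 bp.

65, 59 bp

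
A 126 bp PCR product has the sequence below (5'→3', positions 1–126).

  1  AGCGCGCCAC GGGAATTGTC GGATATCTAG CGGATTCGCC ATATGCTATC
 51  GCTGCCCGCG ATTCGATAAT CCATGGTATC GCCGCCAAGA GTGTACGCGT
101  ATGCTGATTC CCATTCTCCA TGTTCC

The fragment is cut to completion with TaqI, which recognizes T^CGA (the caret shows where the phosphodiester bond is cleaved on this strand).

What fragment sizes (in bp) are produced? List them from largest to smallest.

The TaqI site (TCGA) starts at position 63.
TaqI cuts after the first base of each site, so after position 63.
Linear molecule, 1 cut → 2 fragments:
  1–63 → 63 bp
  64–126 → 63 bp
Sorted largest to smallest: 63, 63 bp.

63, 63 bp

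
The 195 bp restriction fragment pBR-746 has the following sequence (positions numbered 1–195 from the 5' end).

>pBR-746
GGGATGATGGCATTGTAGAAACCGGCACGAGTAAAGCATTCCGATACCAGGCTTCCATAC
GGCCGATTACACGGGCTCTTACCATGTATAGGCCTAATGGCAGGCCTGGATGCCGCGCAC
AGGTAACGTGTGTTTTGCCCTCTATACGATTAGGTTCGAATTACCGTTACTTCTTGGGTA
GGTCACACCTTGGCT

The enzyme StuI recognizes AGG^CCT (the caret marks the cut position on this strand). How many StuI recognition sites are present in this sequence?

AGGCCT occurs starting at positions 90, 102.
StuI cuts at 2 sites.

2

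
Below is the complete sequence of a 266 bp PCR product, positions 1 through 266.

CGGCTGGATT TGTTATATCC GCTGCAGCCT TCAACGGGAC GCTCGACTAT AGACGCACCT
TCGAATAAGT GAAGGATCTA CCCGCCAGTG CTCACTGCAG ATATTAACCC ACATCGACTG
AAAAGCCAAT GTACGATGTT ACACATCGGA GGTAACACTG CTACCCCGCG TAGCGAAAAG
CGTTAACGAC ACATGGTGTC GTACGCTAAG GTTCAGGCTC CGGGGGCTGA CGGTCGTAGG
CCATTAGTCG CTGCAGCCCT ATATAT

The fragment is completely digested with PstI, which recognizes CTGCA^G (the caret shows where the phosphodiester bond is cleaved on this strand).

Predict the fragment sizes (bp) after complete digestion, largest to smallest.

PstI sites (CTGCAG) start at positions 22, 95, 251.
PstI cuts after base 5 of each site (before the last base), so after positions 26, 99, 255.
Linear molecule, 3 cuts → 4 fragments:
  1–26 → 26 bp
  27–99 → 73 bp
  100–255 → 156 bp
  256–266 → 11 bp
Sorted largest to smallest: 156, 73, 26, 11 bp.

156, 73, 26, 11 bp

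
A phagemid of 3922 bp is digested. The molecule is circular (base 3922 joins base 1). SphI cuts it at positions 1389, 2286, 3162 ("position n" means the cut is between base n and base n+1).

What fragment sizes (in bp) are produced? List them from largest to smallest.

2149, 897, 876 bp

Circular molecule, 3 cuts → 3 fragments:
  2286 − 1389 = 897 bp
  3162 − 2286 = 876 bp
  wrap: 3922 − 3162 + 1389 = 2149 bp
Sorted largest to smallest: 2149, 897, 876 bp.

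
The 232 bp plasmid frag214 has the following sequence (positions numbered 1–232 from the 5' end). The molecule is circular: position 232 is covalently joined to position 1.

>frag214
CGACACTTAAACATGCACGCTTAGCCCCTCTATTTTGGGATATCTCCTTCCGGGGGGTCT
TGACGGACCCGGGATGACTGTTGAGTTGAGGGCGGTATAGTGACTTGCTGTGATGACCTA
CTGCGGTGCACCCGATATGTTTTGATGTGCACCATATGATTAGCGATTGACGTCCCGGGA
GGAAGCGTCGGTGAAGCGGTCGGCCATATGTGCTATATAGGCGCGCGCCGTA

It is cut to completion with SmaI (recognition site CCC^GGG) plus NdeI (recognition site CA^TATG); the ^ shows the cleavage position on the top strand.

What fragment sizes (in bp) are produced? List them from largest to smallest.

SmaI sites (CCCGGG) start at positions 68, 174.
SmaI cuts after base 3 of each site, so after positions 70, 176.
NdeI sites (CATATG) start at positions 153, 205.
NdeI cuts after base 2 of each site, so after positions 154, 206.
Combined cut positions: 70, 154, 176, 206.
Circular molecule, 4 cuts → 4 fragments:
  71–154 → 84 bp
  155–176 → 22 bp
  177–206 → 30 bp
  207–232 then 1–70 → 26 + 70 = 96 bp
Sorted largest to smallest: 96, 84, 30, 22 bp.

96, 84, 30, 22 bp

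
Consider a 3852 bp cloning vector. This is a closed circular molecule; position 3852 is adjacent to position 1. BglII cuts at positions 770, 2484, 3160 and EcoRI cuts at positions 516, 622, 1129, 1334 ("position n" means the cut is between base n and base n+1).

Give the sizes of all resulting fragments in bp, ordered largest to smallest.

Combined cut positions (sorted): 516, 622, 770, 1129, 1334, 2484, 3160.
Circular molecule, 7 cuts → 7 fragments:
  622 − 516 = 106 bp
  770 − 622 = 148 bp
  1129 − 770 = 359 bp
  1334 − 1129 = 205 bp
  2484 − 1334 = 1150 bp
  3160 − 2484 = 676 bp
  wrap: 3852 − 3160 + 516 = 1208 bp
Sorted largest to smallest: 1208, 1150, 676, 359, 205, 148, 106 bp.

1208, 1150, 676, 359, 205, 148, 106 bp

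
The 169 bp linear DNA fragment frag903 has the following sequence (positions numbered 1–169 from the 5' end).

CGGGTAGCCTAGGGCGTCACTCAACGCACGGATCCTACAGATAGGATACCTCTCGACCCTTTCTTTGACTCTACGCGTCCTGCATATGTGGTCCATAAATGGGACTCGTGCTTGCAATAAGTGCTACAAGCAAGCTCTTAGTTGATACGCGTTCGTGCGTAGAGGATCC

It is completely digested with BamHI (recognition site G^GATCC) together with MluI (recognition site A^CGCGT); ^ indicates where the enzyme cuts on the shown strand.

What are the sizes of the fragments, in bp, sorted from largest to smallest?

74, 43, 30, 17, 5 bp

BamHI sites (GGATCC) start at positions 30, 164.
BamHI cuts after the first base of each site, so after positions 30, 164.
MluI sites (ACGCGT) start at positions 73, 147.
MluI cuts after the first base of each site, so after positions 73, 147.
Combined cut positions: 30, 73, 147, 164.
Linear molecule, 4 cuts → 5 fragments:
  1–30 → 30 bp
  31–73 → 43 bp
  74–147 → 74 bp
  148–164 → 17 bp
  165–169 → 5 bp
Sorted largest to smallest: 74, 43, 30, 17, 5 bp.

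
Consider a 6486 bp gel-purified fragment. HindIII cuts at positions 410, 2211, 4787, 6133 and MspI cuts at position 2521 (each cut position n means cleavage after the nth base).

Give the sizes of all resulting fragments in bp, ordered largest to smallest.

Combined cut positions (sorted): 410, 2211, 2521, 4787, 6133.
Linear molecule, 5 cuts → 6 fragments:
  410 − 0 = 410 bp
  2211 − 410 = 1801 bp
  2521 − 2211 = 310 bp
  4787 − 2521 = 2266 bp
  6133 − 4787 = 1346 bp
  6486 − 6133 = 353 bp
Sorted largest to smallest: 2266, 1801, 1346, 410, 353, 310 bp.

2266, 1801, 1346, 410, 353, 310 bp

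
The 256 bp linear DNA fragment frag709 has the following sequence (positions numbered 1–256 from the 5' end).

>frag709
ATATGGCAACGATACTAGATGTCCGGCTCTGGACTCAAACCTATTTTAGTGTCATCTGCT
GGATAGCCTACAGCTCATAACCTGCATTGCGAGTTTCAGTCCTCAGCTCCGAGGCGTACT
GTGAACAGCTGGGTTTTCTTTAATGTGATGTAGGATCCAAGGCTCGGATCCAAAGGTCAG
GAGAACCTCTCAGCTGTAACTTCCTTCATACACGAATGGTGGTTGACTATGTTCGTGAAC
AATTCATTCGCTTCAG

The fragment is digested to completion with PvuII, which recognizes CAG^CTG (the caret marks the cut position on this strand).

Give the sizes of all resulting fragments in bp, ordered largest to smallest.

128, 65, 63 bp

PvuII sites (CAGCTG) start at positions 126, 191.
PvuII cuts after base 3 of each site, so after positions 128, 193.
Linear molecule, 2 cuts → 3 fragments:
  1–128 → 128 bp
  129–193 → 65 bp
  194–256 → 63 bp
Sorted largest to smallest: 128, 65, 63 bp.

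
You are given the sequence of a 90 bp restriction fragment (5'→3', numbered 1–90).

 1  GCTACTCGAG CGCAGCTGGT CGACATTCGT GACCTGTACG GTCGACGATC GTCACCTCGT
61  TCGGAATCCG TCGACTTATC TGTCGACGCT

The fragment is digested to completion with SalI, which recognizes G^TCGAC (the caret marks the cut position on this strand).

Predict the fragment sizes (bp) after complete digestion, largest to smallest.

29, 22, 19, 12, 8 bp

SalI sites (GTCGAC) start at positions 19, 41, 70, 82.
SalI cuts after the first base of each site, so after positions 19, 41, 70, 82.
Linear molecule, 4 cuts → 5 fragments:
  1–19 → 19 bp
  20–41 → 22 bp
  42–70 → 29 bp
  71–82 → 12 bp
  83–90 → 8 bp
Sorted largest to smallest: 29, 22, 19, 12, 8 bp.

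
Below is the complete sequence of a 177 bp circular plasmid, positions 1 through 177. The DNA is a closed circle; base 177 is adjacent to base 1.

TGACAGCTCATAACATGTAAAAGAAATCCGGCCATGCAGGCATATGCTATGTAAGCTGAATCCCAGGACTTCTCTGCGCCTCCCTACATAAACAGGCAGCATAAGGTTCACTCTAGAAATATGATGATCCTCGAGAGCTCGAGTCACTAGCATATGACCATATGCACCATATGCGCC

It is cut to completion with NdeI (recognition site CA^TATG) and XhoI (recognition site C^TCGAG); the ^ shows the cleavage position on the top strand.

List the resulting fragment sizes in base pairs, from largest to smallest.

NdeI sites (CATATG) start at positions 41, 151, 159, 168.
NdeI cuts after base 2 of each site, so after positions 42, 152, 160, 169.
XhoI sites (CTCGAG) start at positions 130, 138.
XhoI cuts after the first base of each site, so after positions 130, 138.
Combined cut positions: 42, 130, 138, 152, 160, 169.
Circular molecule, 6 cuts → 6 fragments:
  43–130 → 88 bp
  131–138 → 8 bp
  139–152 → 14 bp
  153–160 → 8 bp
  161–169 → 9 bp
  170–177 then 1–42 → 8 + 42 = 50 bp
Sorted largest to smallest: 88, 50, 14, 9, 8, 8 bp.

88, 50, 14, 9, 8, 8 bp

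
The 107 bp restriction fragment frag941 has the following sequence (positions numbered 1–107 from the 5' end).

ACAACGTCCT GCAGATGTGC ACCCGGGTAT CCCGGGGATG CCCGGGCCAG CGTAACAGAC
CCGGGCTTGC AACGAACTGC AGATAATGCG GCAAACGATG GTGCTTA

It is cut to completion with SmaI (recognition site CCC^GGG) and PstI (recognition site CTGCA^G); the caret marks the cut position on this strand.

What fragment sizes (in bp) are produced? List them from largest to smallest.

26, 19, 19, 13, 11, 10, 9 bp

SmaI sites (CCCGGG) start at positions 22, 31, 41, 60.
SmaI cuts after base 3 of each site, so after positions 24, 33, 43, 62.
PstI sites (CTGCAG) start at positions 9, 77.
PstI cuts after base 5 of each site (before the last base), so after positions 13, 81.
Combined cut positions: 13, 24, 33, 43, 62, 81.
Linear molecule, 6 cuts → 7 fragments:
  1–13 → 13 bp
  14–24 → 11 bp
  25–33 → 9 bp
  34–43 → 10 bp
  44–62 → 19 bp
  63–81 → 19 bp
  82–107 → 26 bp
Sorted largest to smallest: 26, 19, 19, 13, 11, 10, 9 bp.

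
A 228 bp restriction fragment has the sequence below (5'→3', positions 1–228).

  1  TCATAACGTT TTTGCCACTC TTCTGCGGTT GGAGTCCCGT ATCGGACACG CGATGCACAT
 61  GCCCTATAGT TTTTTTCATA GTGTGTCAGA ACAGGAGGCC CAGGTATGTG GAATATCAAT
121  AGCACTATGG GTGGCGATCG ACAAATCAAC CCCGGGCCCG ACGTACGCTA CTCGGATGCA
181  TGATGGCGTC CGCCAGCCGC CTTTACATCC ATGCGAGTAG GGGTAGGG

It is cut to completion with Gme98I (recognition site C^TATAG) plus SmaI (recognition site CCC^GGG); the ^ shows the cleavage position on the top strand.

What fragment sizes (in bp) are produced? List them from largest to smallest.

The Gme98I site (CTATAG) starts at position 64.
Gme98I cuts after the first base of each site, so after position 64.
The SmaI site (CCCGGG) starts at position 151.
SmaI cuts after base 3 of each site, so after position 153.
Combined cut positions: 64, 153.
Linear molecule, 2 cuts → 3 fragments:
  1–64 → 64 bp
  65–153 → 89 bp
  154–228 → 75 bp
Sorted largest to smallest: 89, 75, 64 bp.

89, 75, 64 bp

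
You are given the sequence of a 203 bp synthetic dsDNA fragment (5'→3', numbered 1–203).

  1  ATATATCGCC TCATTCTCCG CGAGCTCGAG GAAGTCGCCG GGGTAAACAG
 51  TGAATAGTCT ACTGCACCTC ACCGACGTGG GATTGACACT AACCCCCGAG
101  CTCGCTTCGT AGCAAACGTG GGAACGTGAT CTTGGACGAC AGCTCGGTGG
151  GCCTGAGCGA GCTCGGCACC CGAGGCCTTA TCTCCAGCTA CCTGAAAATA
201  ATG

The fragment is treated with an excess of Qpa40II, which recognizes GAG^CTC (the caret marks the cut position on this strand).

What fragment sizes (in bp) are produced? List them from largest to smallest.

Qpa40II sites (GAGCTC) start at positions 22, 98, 159.
Qpa40II cuts after base 3 of each site, so after positions 24, 100, 161.
Linear molecule, 3 cuts → 4 fragments:
  1–24 → 24 bp
  25–100 → 76 bp
  101–161 → 61 bp
  162–203 → 42 bp
Sorted largest to smallest: 76, 61, 42, 24 bp.

76, 61, 42, 24 bp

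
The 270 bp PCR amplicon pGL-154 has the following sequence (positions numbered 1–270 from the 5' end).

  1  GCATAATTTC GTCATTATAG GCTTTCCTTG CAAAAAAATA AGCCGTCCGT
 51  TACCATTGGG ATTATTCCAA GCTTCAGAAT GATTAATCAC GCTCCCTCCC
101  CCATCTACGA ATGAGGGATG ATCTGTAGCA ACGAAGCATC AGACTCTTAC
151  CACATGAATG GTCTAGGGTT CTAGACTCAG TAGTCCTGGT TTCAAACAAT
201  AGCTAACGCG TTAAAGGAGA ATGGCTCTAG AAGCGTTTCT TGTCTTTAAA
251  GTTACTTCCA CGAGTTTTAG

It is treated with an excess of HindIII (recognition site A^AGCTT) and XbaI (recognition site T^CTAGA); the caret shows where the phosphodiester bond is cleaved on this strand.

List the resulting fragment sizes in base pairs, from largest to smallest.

101, 69, 56, 44 bp

The HindIII site (AAGCTT) starts at position 69.
HindIII cuts after the first base of each site, so after position 69.
XbaI sites (TCTAGA) start at positions 170, 226.
XbaI cuts after the first base of each site, so after positions 170, 226.
Combined cut positions: 69, 170, 226.
Linear molecule, 3 cuts → 4 fragments:
  1–69 → 69 bp
  70–170 → 101 bp
  171–226 → 56 bp
  227–270 → 44 bp
Sorted largest to smallest: 101, 69, 56, 44 bp.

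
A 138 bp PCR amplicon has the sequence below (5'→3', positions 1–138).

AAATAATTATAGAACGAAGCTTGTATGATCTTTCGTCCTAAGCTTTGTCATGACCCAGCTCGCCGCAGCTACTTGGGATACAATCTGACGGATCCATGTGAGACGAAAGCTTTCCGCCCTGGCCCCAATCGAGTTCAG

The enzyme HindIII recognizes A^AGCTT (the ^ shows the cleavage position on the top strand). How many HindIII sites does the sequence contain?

3

AAGCTT occurs starting at positions 17, 40, 107.
HindIII cuts at 3 sites.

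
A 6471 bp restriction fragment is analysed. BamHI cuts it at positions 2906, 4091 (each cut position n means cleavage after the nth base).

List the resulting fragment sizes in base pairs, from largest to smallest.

Linear molecule, 2 cuts → 3 fragments:
  2906 − 0 = 2906 bp
  4091 − 2906 = 1185 bp
  6471 − 4091 = 2380 bp
Sorted largest to smallest: 2906, 2380, 1185 bp.

2906, 2380, 1185 bp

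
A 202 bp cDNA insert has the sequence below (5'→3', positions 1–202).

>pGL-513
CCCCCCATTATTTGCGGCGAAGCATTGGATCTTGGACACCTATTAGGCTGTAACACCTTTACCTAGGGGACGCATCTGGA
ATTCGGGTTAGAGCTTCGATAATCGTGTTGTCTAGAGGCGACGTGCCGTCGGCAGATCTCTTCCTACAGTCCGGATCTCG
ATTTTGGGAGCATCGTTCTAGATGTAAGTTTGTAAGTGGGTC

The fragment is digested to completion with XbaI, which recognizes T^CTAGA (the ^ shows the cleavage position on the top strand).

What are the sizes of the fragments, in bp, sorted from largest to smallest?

111, 66, 25 bp

XbaI sites (TCTAGA) start at positions 111, 177.
XbaI cuts after the first base of each site, so after positions 111, 177.
Linear molecule, 2 cuts → 3 fragments:
  1–111 → 111 bp
  112–177 → 66 bp
  178–202 → 25 bp
Sorted largest to smallest: 111, 66, 25 bp.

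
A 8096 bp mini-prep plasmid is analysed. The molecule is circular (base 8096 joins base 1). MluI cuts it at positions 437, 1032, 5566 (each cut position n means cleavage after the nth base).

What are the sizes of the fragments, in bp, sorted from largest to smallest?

Circular molecule, 3 cuts → 3 fragments:
  1032 − 437 = 595 bp
  5566 − 1032 = 4534 bp
  wrap: 8096 − 5566 + 437 = 2967 bp
Sorted largest to smallest: 4534, 2967, 595 bp.

4534, 2967, 595 bp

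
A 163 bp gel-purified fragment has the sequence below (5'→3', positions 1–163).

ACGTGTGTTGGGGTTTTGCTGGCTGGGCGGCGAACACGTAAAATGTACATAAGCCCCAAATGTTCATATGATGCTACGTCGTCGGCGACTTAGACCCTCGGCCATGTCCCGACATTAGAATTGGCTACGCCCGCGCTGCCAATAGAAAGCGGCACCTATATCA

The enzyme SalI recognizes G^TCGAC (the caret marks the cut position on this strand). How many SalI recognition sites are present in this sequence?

0

No occurrence of GTCGAC is present in the sequence.
SalI does not cut: 0 sites.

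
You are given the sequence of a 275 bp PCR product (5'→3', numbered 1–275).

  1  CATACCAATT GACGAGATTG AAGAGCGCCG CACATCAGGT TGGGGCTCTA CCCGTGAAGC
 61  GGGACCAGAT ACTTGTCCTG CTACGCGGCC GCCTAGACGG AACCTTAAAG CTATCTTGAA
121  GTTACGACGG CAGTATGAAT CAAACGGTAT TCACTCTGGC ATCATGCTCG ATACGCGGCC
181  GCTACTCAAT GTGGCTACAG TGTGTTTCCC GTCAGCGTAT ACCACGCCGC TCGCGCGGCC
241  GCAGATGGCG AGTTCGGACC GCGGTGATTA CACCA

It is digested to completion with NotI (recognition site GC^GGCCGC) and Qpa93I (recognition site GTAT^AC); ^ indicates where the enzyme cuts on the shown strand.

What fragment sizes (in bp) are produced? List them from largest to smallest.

90, 86, 44, 39, 16 bp

NotI sites (GCGGCCGC) start at positions 85, 175, 235.
NotI cuts after base 2 of each site, so after positions 86, 176, 236.
The Qpa93I site (GTATAC) starts at position 217.
Qpa93I cuts after base 4 of each site, so after position 220.
Combined cut positions: 86, 176, 220, 236.
Linear molecule, 4 cuts → 5 fragments:
  1–86 → 86 bp
  87–176 → 90 bp
  177–220 → 44 bp
  221–236 → 16 bp
  237–275 → 39 bp
Sorted largest to smallest: 90, 86, 44, 39, 16 bp.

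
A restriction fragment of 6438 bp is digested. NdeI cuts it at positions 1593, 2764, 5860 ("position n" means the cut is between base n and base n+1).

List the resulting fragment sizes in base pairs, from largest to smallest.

Linear molecule, 3 cuts → 4 fragments:
  1593 − 0 = 1593 bp
  2764 − 1593 = 1171 bp
  5860 − 2764 = 3096 bp
  6438 − 5860 = 578 bp
Sorted largest to smallest: 3096, 1593, 1171, 578 bp.

3096, 1593, 1171, 578 bp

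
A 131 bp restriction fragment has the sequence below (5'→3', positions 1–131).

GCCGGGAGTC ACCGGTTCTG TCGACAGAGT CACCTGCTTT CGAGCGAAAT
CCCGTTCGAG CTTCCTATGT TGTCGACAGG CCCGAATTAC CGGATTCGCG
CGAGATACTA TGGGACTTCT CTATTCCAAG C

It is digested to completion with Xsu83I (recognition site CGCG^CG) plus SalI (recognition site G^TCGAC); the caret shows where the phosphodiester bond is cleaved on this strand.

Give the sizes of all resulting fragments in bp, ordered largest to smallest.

The Xsu83I site (CGCGCG) starts at position 97.
Xsu83I cuts after base 4 of each site, so after position 100.
SalI sites (GTCGAC) start at positions 20, 72.
SalI cuts after the first base of each site, so after positions 20, 72.
Combined cut positions: 20, 72, 100.
Linear molecule, 3 cuts → 4 fragments:
  1–20 → 20 bp
  21–72 → 52 bp
  73–100 → 28 bp
  101–131 → 31 bp
Sorted largest to smallest: 52, 31, 28, 20 bp.

52, 31, 28, 20 bp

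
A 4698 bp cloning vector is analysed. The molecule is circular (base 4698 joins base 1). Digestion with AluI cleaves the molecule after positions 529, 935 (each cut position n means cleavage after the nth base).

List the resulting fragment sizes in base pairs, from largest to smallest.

Circular molecule, 2 cuts → 2 fragments:
  935 − 529 = 406 bp
  wrap: 4698 − 935 + 529 = 4292 bp
Sorted largest to smallest: 4292, 406 bp.

4292, 406 bp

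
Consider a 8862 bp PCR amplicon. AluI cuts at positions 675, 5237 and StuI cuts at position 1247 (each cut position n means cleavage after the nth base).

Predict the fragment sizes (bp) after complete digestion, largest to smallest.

Combined cut positions (sorted): 675, 1247, 5237.
Linear molecule, 3 cuts → 4 fragments:
  675 − 0 = 675 bp
  1247 − 675 = 572 bp
  5237 − 1247 = 3990 bp
  8862 − 5237 = 3625 bp
Sorted largest to smallest: 3990, 3625, 675, 572 bp.

3990, 3625, 675, 572 bp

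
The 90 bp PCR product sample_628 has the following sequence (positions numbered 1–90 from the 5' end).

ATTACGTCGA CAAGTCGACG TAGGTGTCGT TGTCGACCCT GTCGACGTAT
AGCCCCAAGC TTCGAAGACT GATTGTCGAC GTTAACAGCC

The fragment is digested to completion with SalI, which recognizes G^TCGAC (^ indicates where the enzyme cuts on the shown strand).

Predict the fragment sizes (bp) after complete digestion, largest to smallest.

SalI sites (GTCGAC) start at positions 6, 14, 32, 41, 75.
SalI cuts after the first base of each site, so after positions 6, 14, 32, 41, 75.
Linear molecule, 5 cuts → 6 fragments:
  1–6 → 6 bp
  7–14 → 8 bp
  15–32 → 18 bp
  33–41 → 9 bp
  42–75 → 34 bp
  76–90 → 15 bp
Sorted largest to smallest: 34, 18, 15, 9, 8, 6 bp.

34, 18, 15, 9, 8, 6 bp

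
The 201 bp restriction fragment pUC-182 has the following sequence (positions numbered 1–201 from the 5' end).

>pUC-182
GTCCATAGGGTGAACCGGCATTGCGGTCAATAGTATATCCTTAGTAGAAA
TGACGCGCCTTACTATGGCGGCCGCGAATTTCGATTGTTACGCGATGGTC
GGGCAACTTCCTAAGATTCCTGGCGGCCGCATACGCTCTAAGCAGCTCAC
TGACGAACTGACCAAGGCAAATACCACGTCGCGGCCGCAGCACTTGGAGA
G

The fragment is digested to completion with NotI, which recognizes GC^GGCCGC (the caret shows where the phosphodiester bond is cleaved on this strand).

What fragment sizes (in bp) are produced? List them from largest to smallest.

NotI sites (GCGGCCGC) start at positions 68, 123, 181.
NotI cuts after base 2 of each site, so after positions 69, 124, 182.
Linear molecule, 3 cuts → 4 fragments:
  1–69 → 69 bp
  70–124 → 55 bp
  125–182 → 58 bp
  183–201 → 19 bp
Sorted largest to smallest: 69, 58, 55, 19 bp.

69, 58, 55, 19 bp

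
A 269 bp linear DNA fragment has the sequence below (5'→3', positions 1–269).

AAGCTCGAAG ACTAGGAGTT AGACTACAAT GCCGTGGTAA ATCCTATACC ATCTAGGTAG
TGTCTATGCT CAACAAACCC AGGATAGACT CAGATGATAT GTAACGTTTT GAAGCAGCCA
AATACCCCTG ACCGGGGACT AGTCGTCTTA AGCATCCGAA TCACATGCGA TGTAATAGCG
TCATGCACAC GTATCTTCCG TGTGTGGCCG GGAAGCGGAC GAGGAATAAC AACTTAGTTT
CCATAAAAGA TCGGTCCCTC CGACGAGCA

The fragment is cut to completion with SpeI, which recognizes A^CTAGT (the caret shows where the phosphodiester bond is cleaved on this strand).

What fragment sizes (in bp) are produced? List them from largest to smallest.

The SpeI site (ACTAGT) starts at position 138.
SpeI cuts after the first base of each site, so after position 138.
Linear molecule, 1 cut → 2 fragments:
  1–138 → 138 bp
  139–269 → 131 bp
Sorted largest to smallest: 138, 131 bp.

138, 131 bp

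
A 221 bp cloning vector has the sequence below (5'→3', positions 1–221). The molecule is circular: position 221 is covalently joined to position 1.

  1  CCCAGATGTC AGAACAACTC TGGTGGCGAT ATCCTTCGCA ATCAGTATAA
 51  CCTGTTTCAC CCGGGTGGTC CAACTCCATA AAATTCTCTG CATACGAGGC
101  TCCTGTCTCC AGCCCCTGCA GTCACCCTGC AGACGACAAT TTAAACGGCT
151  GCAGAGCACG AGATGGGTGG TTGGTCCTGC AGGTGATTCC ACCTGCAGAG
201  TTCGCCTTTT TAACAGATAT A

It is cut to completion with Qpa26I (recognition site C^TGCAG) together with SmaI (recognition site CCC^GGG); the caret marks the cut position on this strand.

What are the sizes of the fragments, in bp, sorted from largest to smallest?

Qpa26I sites (CTGCAG) start at positions 116, 127, 149, 177, 193.
Qpa26I cuts after the first base of each site, so after positions 116, 127, 149, 177, 193.
The SmaI site (CCCGGG) starts at position 60.
SmaI cuts after base 3 of each site, so after position 62.
Combined cut positions: 62, 116, 127, 149, 177, 193.
Circular molecule, 6 cuts → 6 fragments:
  63–116 → 54 bp
  117–127 → 11 bp
  128–149 → 22 bp
  150–177 → 28 bp
  178–193 → 16 bp
  194–221 then 1–62 → 28 + 62 = 90 bp
Sorted largest to smallest: 90, 54, 28, 22, 16, 11 bp.

90, 54, 28, 22, 16, 11 bp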